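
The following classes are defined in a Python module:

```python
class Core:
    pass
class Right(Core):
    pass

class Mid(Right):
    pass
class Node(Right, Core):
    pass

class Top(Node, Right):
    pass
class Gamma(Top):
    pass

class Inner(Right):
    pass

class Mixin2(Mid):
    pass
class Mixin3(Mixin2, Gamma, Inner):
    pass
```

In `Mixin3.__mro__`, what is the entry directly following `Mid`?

Gamma

L[Mixin3] = Mixin3 + merge(L[Mixin2], L[Gamma], L[Inner], [Mixin2 Gamma Inner])
  take Mixin2:  [Mixin2 Mid Right Core object] + [Gamma Top Node Right Core object] + [Inner Right Core object] + [Mixin2 Gamma Inner]
  take Mid:  [Mid Right Core object] + [Gamma Top Node Right Core object] + [Inner Right Core object] + [Gamma Inner]
  take Gamma:  [Right Core object] + [Gamma Top Node Right Core object] + [Inner Right Core object] + [Gamma Inner]
  take Top:  [Right Core object] + [Top Node Right Core object] + [Inner Right Core object] + [Inner]
  take Node:  [Right Core object] + [Node Right Core object] + [Inner Right Core object] + [Inner]
  take Inner:  [Right Core object] + [Right Core object] + [Inner Right Core object] + [Inner]
  take Right:  [Right Core object] + [Right Core object] + [Right Core object]
  take Core:  [Core object] + [Core object] + [Core object]
  take object:  [object] + [object] + [object]
MRO: Mixin3 Mixin2 Mid Gamma Top Node Inner Right Core object
Mid is at position 2; next is Gamma.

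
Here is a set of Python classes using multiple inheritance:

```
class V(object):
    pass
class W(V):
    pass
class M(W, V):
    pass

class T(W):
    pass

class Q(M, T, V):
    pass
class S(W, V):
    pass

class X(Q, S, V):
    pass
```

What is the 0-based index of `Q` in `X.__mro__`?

L[X] = X + merge(L[Q], L[S], L[V], [Q S V])
  take Q:  [Q M T W V object] + [S W V object] + [V object] + [Q S V]
  take M:  [M T W V object] + [S W V object] + [V object] + [S V]
  take T:  [T W V object] + [S W V object] + [V object] + [S V]
  take S:  [W V object] + [S W V object] + [V object] + [S V]
  take W:  [W V object] + [W V object] + [V object] + [V]
  take V:  [V object] + [V object] + [V object] + [V]
  take object:  [object] + [object] + [object]
MRO: X Q M T S W V object
Q sits at index 1.

1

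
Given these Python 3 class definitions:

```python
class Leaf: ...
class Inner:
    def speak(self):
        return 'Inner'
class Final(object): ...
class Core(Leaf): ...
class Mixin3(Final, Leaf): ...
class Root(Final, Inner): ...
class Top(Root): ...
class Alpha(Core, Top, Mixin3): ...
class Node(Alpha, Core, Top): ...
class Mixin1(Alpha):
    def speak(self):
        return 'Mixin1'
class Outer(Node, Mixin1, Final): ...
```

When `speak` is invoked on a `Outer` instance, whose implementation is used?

Mixin1

L[Outer] = Outer + merge(L[Node], L[Mixin1], L[Final], [Node Mixin1 Final])
  take Node:  [Node Alpha Core Top Root Mixin3 Final Leaf Inner object] + [Mixin1 Alpha Core Top Root Mixin3 Final Leaf Inner object] + [Final object] + [Node Mixin1 Final]
  take Mixin1:  [Alpha Core Top Root Mixin3 Final Leaf Inner object] + [Mixin1 Alpha Core Top Root Mixin3 Final Leaf Inner object] + [Final object] + [Mixin1 Final]
  take Alpha:  [Alpha Core Top Root Mixin3 Final Leaf Inner object] + [Alpha Core Top Root Mixin3 Final Leaf Inner object] + [Final object] + [Final]
  take Core:  [Core Top Root Mixin3 Final Leaf Inner object] + [Core Top Root Mixin3 Final Leaf Inner object] + [Final object] + [Final]
  take Top:  [Top Root Mixin3 Final Leaf Inner object] + [Top Root Mixin3 Final Leaf Inner object] + [Final object] + [Final]
  take Root:  [Root Mixin3 Final Leaf Inner object] + [Root Mixin3 Final Leaf Inner object] + [Final object] + [Final]
  take Mixin3:  [Mixin3 Final Leaf Inner object] + [Mixin3 Final Leaf Inner object] + [Final object] + [Final]
  take Final:  [Final Leaf Inner object] + [Final Leaf Inner object] + [Final object] + [Final]
  take Leaf:  [Leaf Inner object] + [Leaf Inner object] + [object]
  take Inner:  [Inner object] + [Inner object] + [object]
  take object:  [object] + [object] + [object]
MRO: Outer Node Mixin1 Alpha Core Top Root Mixin3 Final Leaf Inner object
speak is defined in: Inner, Mixin1. First along the MRO is Mixin1.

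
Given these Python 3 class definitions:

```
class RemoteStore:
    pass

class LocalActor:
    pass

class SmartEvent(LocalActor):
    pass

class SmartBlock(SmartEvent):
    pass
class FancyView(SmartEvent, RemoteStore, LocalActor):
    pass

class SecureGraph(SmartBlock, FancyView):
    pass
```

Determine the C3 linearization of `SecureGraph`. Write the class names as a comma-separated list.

L[SecureGraph] = SecureGraph + merge(L[SmartBlock], L[FancyView], [SmartBlock FancyView])
  take SmartBlock:  [SmartBlock SmartEvent LocalActor object] + [FancyView SmartEvent RemoteStore LocalActor object] + [SmartBlock FancyView]
  take FancyView:  [SmartEvent LocalActor object] + [FancyView SmartEvent RemoteStore LocalActor object] + [FancyView]
  take SmartEvent:  [SmartEvent LocalActor object] + [SmartEvent RemoteStore LocalActor object]
  take RemoteStore:  [LocalActor object] + [RemoteStore LocalActor object]
  take LocalActor:  [LocalActor object] + [LocalActor object]
  take object:  [object] + [object]

SecureGraph, SmartBlock, FancyView, SmartEvent, RemoteStore, LocalActor, object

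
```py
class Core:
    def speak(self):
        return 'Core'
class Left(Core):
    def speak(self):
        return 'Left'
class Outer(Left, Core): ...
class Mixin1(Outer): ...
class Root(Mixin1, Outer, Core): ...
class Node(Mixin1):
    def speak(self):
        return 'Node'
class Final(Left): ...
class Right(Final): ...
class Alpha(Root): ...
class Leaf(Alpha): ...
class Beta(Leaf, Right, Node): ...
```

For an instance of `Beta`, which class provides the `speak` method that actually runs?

Node

L[Beta] = Beta + merge(L[Leaf], L[Right], L[Node], [Leaf Right Node])
  take Leaf:  [Leaf Alpha Root Mixin1 Outer Left Core object] + [Right Final Left Core object] + [Node Mixin1 Outer Left Core object] + [Leaf Right Node]
  take Alpha:  [Alpha Root Mixin1 Outer Left Core object] + [Right Final Left Core object] + [Node Mixin1 Outer Left Core object] + [Right Node]
  take Root:  [Root Mixin1 Outer Left Core object] + [Right Final Left Core object] + [Node Mixin1 Outer Left Core object] + [Right Node]
  take Right:  [Mixin1 Outer Left Core object] + [Right Final Left Core object] + [Node Mixin1 Outer Left Core object] + [Right Node]
  take Final:  [Mixin1 Outer Left Core object] + [Final Left Core object] + [Node Mixin1 Outer Left Core object] + [Node]
  take Node:  [Mixin1 Outer Left Core object] + [Left Core object] + [Node Mixin1 Outer Left Core object] + [Node]
  take Mixin1:  [Mixin1 Outer Left Core object] + [Left Core object] + [Mixin1 Outer Left Core object]
  take Outer:  [Outer Left Core object] + [Left Core object] + [Outer Left Core object]
  take Left:  [Left Core object] + [Left Core object] + [Left Core object]
  take Core:  [Core object] + [Core object] + [Core object]
  take object:  [object] + [object] + [object]
MRO: Beta Leaf Alpha Root Right Final Node Mixin1 Outer Left Core object
speak is defined in: Core, Left, Node. First along the MRO is Node.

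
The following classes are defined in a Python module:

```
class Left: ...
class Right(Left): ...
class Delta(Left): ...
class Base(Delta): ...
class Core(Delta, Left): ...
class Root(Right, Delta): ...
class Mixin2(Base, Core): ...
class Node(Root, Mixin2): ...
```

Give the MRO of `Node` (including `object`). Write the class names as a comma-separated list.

Node, Root, Right, Mixin2, Base, Core, Delta, Left, object

L[Node] = Node + merge(L[Root], L[Mixin2], [Root Mixin2])
  take Root:  [Root Right Delta Left object] + [Mixin2 Base Core Delta Left object] + [Root Mixin2]
  take Right:  [Right Delta Left object] + [Mixin2 Base Core Delta Left object] + [Mixin2]
  take Mixin2:  [Delta Left object] + [Mixin2 Base Core Delta Left object] + [Mixin2]
  take Base:  [Delta Left object] + [Base Core Delta Left object]
  take Core:  [Delta Left object] + [Core Delta Left object]
  take Delta:  [Delta Left object] + [Delta Left object]
  take Left:  [Left object] + [Left object]
  take object:  [object] + [object]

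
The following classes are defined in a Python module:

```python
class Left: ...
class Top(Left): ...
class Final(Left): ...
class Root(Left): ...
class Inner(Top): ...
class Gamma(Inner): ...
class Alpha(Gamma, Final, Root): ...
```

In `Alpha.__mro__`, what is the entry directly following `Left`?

L[Alpha] = Alpha + merge(L[Gamma], L[Final], L[Root], [Gamma Final Root])
  take Gamma:  [Gamma Inner Top Left object] + [Final Left object] + [Root Left object] + [Gamma Final Root]
  take Inner:  [Inner Top Left object] + [Final Left object] + [Root Left object] + [Final Root]
  take Top:  [Top Left object] + [Final Left object] + [Root Left object] + [Final Root]
  take Final:  [Left object] + [Final Left object] + [Root Left object] + [Final Root]
  take Root:  [Left object] + [Left object] + [Root Left object] + [Root]
  take Left:  [Left object] + [Left object] + [Left object]
  take object:  [object] + [object] + [object]
MRO: Alpha Gamma Inner Top Final Root Left object
Left is at position 6; next is object.

object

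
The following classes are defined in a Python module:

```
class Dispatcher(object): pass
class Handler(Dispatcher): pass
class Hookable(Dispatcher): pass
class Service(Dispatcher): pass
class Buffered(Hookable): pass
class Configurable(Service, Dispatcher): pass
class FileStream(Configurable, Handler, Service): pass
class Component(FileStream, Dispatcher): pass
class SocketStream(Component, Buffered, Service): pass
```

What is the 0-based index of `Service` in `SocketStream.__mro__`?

6

L[SocketStream] = SocketStream + merge(L[Component], L[Buffered], L[Service], [Component Buffered Service])
  take Component:  [Component FileStream Configurable Handler Service Dispatcher object] + [Buffered Hookable Dispatcher object] + [Service Dispatcher object] + [Component Buffered Service]
  take FileStream:  [FileStream Configurable Handler Service Dispatcher object] + [Buffered Hookable Dispatcher object] + [Service Dispatcher object] + [Buffered Service]
  take Configurable:  [Configurable Handler Service Dispatcher object] + [Buffered Hookable Dispatcher object] + [Service Dispatcher object] + [Buffered Service]
  take Handler:  [Handler Service Dispatcher object] + [Buffered Hookable Dispatcher object] + [Service Dispatcher object] + [Buffered Service]
  take Buffered:  [Service Dispatcher object] + [Buffered Hookable Dispatcher object] + [Service Dispatcher object] + [Buffered Service]
  take Service:  [Service Dispatcher object] + [Hookable Dispatcher object] + [Service Dispatcher object] + [Service]
  take Hookable:  [Dispatcher object] + [Hookable Dispatcher object] + [Dispatcher object]
  take Dispatcher:  [Dispatcher object] + [Dispatcher object] + [Dispatcher object]
  take object:  [object] + [object] + [object]
MRO: SocketStream Component FileStream Configurable Handler Buffered Service Hookable Dispatcher object
Service sits at index 6.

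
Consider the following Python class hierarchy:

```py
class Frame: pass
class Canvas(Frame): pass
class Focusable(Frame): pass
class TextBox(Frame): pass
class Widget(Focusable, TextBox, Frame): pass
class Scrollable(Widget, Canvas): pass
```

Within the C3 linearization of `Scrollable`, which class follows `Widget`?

Focusable

L[Scrollable] = Scrollable + merge(L[Widget], L[Canvas], [Widget Canvas])
  take Widget:  [Widget Focusable TextBox Frame object] + [Canvas Frame object] + [Widget Canvas]
  take Focusable:  [Focusable TextBox Frame object] + [Canvas Frame object] + [Canvas]
  take TextBox:  [TextBox Frame object] + [Canvas Frame object] + [Canvas]
  take Canvas:  [Frame object] + [Canvas Frame object] + [Canvas]
  take Frame:  [Frame object] + [Frame object]
  take object:  [object] + [object]
MRO: Scrollable Widget Focusable TextBox Canvas Frame object
Widget is at position 1; next is Focusable.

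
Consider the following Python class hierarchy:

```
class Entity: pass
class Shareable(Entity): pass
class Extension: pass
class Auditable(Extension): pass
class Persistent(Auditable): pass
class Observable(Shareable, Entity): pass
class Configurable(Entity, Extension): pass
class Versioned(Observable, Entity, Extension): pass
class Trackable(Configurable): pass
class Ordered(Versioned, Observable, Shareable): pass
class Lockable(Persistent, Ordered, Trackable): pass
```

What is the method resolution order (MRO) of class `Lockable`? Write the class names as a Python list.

L[Lockable] = Lockable + merge(L[Persistent], L[Ordered], L[Trackable], [Persistent Ordered Trackable])
  take Persistent:  [Persistent Auditable Extension object] + [Ordered Versioned Observable Shareable Entity Extension object] + [Trackable Configurable Entity Extension object] + [Persistent Ordered Trackable]
  take Auditable:  [Auditable Extension object] + [Ordered Versioned Observable Shareable Entity Extension object] + [Trackable Configurable Entity Extension object] + [Ordered Trackable]
  take Ordered:  [Extension object] + [Ordered Versioned Observable Shareable Entity Extension object] + [Trackable Configurable Entity Extension object] + [Ordered Trackable]
  take Versioned:  [Extension object] + [Versioned Observable Shareable Entity Extension object] + [Trackable Configurable Entity Extension object] + [Trackable]
  take Observable:  [Extension object] + [Observable Shareable Entity Extension object] + [Trackable Configurable Entity Extension object] + [Trackable]
  take Shareable:  [Extension object] + [Shareable Entity Extension object] + [Trackable Configurable Entity Extension object] + [Trackable]
  take Trackable:  [Extension object] + [Entity Extension object] + [Trackable Configurable Entity Extension object] + [Trackable]
  take Configurable:  [Extension object] + [Entity Extension object] + [Configurable Entity Extension object]
  take Entity:  [Extension object] + [Entity Extension object] + [Entity Extension object]
  take Extension:  [Extension object] + [Extension object] + [Extension object]
  take object:  [object] + [object] + [object]

[Lockable, Persistent, Auditable, Ordered, Versioned, Observable, Shareable, Trackable, Configurable, Entity, Extension, object]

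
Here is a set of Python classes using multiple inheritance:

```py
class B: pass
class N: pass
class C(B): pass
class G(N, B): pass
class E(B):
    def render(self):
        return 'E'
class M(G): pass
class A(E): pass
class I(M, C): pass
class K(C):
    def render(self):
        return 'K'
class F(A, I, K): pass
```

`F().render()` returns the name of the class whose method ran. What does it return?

E

L[F] = F + merge(L[A], L[I], L[K], [A I K])
  take A:  [A E B object] + [I M G N C B object] + [K C B object] + [A I K]
  take E:  [E B object] + [I M G N C B object] + [K C B object] + [I K]
  take I:  [B object] + [I M G N C B object] + [K C B object] + [I K]
  take M:  [B object] + [M G N C B object] + [K C B object] + [K]
  take G:  [B object] + [G N C B object] + [K C B object] + [K]
  take N:  [B object] + [N C B object] + [K C B object] + [K]
  take K:  [B object] + [C B object] + [K C B object] + [K]
  take C:  [B object] + [C B object] + [C B object]
  take B:  [B object] + [B object] + [B object]
  take object:  [object] + [object] + [object]
MRO: F A E I M G N K C B object
render is defined in: E, K. First along the MRO is E.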